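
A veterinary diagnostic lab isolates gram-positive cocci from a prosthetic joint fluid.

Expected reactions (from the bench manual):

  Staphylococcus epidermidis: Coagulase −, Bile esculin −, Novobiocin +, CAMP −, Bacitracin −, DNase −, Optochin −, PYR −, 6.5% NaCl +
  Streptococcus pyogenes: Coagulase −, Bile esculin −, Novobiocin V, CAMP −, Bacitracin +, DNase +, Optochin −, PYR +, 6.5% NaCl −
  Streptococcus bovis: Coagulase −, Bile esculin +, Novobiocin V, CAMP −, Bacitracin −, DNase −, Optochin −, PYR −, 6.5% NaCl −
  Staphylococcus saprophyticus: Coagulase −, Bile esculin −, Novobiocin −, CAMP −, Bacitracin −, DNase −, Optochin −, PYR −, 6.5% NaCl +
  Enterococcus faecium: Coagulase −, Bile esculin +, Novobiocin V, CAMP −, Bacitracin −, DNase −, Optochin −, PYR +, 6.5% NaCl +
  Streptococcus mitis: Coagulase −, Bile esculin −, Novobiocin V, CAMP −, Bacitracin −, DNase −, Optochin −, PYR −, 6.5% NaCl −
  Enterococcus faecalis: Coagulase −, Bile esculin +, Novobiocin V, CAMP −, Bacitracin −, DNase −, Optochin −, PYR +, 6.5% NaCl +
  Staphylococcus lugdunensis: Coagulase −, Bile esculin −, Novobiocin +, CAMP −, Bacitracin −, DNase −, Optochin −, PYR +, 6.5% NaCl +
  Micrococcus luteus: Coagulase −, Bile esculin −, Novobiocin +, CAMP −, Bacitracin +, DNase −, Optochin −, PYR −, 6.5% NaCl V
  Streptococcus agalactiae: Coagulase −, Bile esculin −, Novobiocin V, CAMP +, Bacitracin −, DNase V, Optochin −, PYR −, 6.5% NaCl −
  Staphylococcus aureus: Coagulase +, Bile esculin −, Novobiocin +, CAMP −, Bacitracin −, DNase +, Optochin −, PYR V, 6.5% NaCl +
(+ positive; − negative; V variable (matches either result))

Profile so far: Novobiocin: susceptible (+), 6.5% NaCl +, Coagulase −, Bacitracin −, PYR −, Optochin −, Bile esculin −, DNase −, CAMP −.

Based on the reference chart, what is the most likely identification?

Coagulase −: excludes Staphylococcus aureus — 10 left.
DNase −: excludes Streptococcus pyogenes — 9 left.
Novobiocin +: excludes Staphylococcus saprophyticus — 8 left.
Optochin −: all 8 remaining candidates are consistent.
Bacitracin −: excludes Micrococcus luteus — 7 left.
Bile esculin −: excludes Streptococcus bovis, Enterococcus faecium, Enterococcus faecalis — 4 left.
PYR −: excludes Staphylococcus lugdunensis — 3 left.
6.5% NaCl +: excludes Streptococcus mitis, Streptococcus agalactiae — 1 left.
CAMP −: the one remaining candidate is consistent.

Staphylococcus epidermidis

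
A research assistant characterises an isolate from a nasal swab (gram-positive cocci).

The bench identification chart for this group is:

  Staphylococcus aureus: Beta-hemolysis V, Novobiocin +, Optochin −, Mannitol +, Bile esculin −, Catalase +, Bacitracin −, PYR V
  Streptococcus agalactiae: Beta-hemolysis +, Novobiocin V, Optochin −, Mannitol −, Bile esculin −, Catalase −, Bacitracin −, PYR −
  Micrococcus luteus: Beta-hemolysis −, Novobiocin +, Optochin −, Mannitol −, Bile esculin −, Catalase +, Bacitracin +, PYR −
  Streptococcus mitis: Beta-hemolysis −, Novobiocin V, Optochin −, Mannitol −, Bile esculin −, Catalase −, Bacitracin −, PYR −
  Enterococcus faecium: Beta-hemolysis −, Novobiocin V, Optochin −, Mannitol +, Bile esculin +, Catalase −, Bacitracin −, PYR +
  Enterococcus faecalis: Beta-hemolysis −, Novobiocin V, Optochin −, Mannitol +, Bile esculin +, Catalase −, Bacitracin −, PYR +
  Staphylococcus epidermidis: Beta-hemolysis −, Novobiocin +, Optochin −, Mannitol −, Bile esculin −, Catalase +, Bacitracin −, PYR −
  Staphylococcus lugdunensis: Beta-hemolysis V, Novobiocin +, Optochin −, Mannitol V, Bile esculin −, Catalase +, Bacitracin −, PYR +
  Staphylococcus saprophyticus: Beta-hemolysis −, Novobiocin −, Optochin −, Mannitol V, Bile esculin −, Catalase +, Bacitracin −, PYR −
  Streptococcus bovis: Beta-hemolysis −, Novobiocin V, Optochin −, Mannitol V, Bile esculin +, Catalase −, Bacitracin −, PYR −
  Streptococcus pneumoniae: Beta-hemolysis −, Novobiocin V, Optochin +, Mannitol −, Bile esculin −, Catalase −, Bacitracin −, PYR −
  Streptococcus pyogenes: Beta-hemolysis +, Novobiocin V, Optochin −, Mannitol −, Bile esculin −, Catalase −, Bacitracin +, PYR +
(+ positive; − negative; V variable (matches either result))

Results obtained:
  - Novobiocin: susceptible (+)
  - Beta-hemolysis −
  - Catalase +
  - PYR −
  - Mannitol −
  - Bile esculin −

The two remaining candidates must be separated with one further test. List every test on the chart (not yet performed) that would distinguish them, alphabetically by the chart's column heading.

Bacitracin

PYR −: excludes Enterococcus faecium, Enterococcus faecalis, Staphylococcus lugdunensis, Streptococcus pyogenes — 8 left.
Catalase +: excludes Streptococcus agalactiae, Streptococcus mitis, Streptococcus bovis, Streptococcus pneumoniae — 4 left.
Mannitol −: excludes Staphylococcus aureus — 3 left.
Beta-hemolysis −: all 3 remaining candidates are consistent.
Bile esculin −: all 3 remaining candidates are consistent.
Novobiocin +: excludes Staphylococcus saprophyticus — 2 left.
Two candidates remain: Micrococcus luteus and Staphylococcus epidermidis.
  Optochin: − vs − — same for both, does not separate.
  Bacitracin: Micrococcus luteus +, Staphylococcus epidermidis − — discriminates.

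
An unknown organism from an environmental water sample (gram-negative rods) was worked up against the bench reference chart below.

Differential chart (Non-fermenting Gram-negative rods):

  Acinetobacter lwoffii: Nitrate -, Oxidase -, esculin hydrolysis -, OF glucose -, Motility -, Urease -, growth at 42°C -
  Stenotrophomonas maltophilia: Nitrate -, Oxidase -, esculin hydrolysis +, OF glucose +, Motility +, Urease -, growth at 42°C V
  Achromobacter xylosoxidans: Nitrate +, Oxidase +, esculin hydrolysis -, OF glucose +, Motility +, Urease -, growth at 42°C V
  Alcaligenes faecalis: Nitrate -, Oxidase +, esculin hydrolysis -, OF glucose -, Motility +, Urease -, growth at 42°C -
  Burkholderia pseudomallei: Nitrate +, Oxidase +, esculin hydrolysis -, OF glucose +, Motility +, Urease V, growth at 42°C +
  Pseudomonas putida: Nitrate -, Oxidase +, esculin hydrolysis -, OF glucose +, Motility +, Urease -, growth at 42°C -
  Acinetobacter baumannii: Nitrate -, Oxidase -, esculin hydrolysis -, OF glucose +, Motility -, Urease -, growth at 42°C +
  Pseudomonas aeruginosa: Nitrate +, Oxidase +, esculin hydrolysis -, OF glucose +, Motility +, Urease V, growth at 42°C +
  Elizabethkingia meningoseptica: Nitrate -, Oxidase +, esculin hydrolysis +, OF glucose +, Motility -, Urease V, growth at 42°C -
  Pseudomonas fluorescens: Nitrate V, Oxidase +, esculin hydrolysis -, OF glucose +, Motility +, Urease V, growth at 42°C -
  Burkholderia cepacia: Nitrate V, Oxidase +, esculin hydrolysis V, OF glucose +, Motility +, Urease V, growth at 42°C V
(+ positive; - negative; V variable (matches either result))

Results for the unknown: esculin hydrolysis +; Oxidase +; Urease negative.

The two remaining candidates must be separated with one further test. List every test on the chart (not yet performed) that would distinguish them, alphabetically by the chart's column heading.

Motility

esculin hydrolysis +: excludes 8 organisms — 3 left.
Urease -: all 3 remaining candidates are consistent.
Oxidase +: excludes Stenotrophomonas maltophilia — 2 left.
Two candidates remain: Burkholderia cepacia and Elizabethkingia meningoseptica.
  Nitrate: V vs - — variable for at least one, does not separate.
  OF glucose: + vs + — same for both, does not separate.
  Motility: Burkholderia cepacia +, Elizabethkingia meningoseptica - — discriminates.
  growth at 42°C: V vs - — variable for at least one, does not separate.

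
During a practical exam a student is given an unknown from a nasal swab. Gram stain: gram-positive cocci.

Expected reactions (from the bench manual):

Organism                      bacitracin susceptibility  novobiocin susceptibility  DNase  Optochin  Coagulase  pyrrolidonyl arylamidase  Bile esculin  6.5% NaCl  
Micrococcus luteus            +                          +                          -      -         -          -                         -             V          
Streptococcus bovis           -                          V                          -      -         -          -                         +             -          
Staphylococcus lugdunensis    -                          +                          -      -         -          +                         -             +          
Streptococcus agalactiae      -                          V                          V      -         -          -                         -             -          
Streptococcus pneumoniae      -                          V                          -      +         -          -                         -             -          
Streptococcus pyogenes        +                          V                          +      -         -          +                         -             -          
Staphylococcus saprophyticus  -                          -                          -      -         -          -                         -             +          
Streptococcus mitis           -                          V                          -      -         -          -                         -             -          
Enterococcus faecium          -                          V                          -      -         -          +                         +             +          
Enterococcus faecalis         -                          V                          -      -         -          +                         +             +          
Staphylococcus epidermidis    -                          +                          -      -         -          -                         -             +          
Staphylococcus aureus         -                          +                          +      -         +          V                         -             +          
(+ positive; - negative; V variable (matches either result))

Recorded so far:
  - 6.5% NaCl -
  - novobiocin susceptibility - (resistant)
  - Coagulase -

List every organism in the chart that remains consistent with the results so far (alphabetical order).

Streptococcus agalactiae, Streptococcus bovis, Streptococcus mitis, Streptococcus pneumoniae, Streptococcus pyogenes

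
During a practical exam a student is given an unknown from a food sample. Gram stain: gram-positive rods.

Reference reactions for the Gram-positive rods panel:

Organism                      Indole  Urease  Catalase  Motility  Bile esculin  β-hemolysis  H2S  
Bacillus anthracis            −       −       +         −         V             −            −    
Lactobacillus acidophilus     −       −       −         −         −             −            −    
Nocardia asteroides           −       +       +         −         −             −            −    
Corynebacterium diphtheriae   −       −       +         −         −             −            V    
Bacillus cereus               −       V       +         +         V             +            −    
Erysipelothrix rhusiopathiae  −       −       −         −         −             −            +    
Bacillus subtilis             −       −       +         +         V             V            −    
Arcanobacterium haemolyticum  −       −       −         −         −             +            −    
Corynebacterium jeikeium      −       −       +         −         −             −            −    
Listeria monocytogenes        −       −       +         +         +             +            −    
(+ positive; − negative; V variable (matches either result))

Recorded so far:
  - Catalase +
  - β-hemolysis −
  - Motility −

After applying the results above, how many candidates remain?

Catalase +: excludes Lactobacillus acidophilus, Erysipelothrix rhusiopathiae, Arcanobacterium haemolyticum — 7 left.
β-hemolysis −: excludes Bacillus cereus, Listeria monocytogenes — 5 left.
Motility −: excludes Bacillus subtilis — 4 left.
Still consistent: Bacillus anthracis, Corynebacterium diphtheriae, Corynebacterium jeikeium, Nocardia asteroides.

4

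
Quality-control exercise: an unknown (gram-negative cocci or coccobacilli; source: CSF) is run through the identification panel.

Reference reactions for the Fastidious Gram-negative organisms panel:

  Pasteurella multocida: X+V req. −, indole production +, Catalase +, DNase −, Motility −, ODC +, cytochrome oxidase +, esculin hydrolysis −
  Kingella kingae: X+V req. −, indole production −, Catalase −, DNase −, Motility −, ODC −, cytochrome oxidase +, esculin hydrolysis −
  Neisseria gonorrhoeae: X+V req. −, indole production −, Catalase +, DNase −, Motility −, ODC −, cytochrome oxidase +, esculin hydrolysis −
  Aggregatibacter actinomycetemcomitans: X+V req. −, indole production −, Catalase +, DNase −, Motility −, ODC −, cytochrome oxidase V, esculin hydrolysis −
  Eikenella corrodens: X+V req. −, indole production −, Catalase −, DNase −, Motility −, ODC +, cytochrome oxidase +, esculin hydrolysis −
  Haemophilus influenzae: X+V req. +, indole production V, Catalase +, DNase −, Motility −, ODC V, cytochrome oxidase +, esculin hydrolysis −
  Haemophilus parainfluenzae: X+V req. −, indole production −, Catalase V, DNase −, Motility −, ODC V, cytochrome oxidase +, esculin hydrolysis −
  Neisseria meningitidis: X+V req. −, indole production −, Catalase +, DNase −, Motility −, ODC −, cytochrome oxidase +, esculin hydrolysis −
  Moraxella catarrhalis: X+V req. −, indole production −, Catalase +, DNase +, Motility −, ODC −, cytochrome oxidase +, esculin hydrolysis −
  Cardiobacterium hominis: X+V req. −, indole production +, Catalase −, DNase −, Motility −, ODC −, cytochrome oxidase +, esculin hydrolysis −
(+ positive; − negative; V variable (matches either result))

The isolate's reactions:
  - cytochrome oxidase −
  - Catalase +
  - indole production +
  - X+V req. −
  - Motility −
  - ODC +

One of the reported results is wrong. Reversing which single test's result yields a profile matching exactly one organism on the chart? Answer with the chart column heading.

cytochrome oxidase

As reported, no row in the chart matches all 6 reactions.
Reversing Motility → still no organism matches.
Reversing Catalase → still no organism matches.
Reversing ODC → still no organism matches.
Reversing X+V req. → still no organism matches.
Reversing cytochrome oxidase (to +) → unique match: Pasteurella multocida.
Reversing indole production → still no organism matches.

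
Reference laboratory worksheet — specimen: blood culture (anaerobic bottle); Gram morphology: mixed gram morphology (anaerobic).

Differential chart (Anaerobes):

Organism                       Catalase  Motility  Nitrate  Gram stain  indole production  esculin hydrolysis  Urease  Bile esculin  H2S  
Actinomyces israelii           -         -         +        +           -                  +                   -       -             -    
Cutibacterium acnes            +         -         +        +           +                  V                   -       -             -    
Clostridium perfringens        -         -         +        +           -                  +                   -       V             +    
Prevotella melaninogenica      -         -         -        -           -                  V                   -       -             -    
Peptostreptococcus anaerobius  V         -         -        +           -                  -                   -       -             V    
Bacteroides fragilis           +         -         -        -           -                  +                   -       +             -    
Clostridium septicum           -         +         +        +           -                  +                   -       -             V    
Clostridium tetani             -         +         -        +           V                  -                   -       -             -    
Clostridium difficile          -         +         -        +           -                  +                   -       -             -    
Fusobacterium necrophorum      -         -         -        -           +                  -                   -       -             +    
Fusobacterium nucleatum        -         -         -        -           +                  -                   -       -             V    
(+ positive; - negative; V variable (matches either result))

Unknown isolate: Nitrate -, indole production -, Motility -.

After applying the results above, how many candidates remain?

3

indole production -: excludes Cutibacterium acnes, Fusobacterium necrophorum, Fusobacterium nucleatum — 8 left.
Nitrate -: excludes Actinomyces israelii, Clostridium perfringens, Clostridium septicum — 5 left.
Motility -: excludes Clostridium tetani, Clostridium difficile — 3 left.
Still consistent: Bacteroides fragilis, Peptostreptococcus anaerobius, Prevotella melaninogenica.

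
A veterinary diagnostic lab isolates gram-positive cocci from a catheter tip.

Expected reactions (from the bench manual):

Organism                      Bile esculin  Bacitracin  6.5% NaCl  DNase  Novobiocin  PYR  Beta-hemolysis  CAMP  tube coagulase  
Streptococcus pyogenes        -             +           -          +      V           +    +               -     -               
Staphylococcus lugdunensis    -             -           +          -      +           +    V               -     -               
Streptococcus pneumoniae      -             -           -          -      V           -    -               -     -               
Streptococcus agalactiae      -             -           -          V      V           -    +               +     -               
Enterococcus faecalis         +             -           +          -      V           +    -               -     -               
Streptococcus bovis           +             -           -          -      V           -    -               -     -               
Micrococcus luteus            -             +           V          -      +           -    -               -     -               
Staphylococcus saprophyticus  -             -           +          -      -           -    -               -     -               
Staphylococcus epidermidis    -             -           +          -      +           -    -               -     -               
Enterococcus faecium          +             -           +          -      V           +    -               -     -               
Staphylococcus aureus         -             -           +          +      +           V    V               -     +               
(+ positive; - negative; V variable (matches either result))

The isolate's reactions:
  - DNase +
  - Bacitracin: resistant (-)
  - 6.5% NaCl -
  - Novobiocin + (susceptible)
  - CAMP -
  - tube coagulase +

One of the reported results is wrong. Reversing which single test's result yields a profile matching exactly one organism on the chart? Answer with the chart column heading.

As reported, no row in the chart matches all 6 reactions.
Reversing 6.5% NaCl (to +) → unique match: Staphylococcus aureus.
Reversing tube coagulase → still no organism matches.
Reversing Novobiocin → still no organism matches.
Reversing CAMP → still no organism matches.
Reversing DNase → still no organism matches.
Reversing Bacitracin → still no organism matches.

6.5% NaCl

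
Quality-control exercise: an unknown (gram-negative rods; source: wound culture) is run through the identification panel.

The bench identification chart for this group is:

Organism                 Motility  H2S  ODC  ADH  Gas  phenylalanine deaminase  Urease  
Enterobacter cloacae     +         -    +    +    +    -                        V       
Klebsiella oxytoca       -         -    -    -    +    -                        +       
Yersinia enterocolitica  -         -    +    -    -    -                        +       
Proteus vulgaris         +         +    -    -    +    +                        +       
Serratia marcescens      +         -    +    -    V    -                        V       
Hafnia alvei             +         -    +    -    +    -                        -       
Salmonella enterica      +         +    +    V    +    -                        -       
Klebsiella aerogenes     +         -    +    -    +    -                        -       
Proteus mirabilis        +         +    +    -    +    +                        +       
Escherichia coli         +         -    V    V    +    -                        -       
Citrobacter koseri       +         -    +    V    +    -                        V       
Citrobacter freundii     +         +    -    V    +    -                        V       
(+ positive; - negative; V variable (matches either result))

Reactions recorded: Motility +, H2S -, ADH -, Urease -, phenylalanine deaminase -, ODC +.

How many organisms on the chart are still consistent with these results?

H2S -: excludes Proteus vulgaris, Salmonella enterica, Proteus mirabilis, Citrobacter freundii — 8 left.
Motility +: excludes Klebsiella oxytoca, Yersinia enterocolitica — 6 left.
Urease -: all 6 remaining candidates are consistent.
phenylalanine deaminase -: all 6 remaining candidates are consistent.
ODC +: all 6 remaining candidates are consistent.
ADH -: excludes Enterobacter cloacae — 5 left.
Still consistent: Citrobacter koseri, Escherichia coli, Hafnia alvei, Klebsiella aerogenes, Serratia marcescens.

5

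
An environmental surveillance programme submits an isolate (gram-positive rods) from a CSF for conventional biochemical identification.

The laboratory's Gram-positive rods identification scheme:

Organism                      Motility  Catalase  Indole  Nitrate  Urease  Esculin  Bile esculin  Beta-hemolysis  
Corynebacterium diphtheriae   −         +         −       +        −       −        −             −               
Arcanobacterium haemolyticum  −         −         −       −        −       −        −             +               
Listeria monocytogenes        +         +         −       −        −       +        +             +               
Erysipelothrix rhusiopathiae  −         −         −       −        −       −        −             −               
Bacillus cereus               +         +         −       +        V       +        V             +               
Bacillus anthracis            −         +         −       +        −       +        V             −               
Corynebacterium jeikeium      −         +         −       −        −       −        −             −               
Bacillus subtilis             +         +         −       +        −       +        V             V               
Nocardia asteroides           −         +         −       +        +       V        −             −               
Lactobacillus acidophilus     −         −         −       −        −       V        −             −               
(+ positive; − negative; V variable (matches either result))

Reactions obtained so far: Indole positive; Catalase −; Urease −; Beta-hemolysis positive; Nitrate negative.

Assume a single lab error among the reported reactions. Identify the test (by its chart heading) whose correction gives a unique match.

Indole

As reported, no row in the chart matches all 5 reactions.
Reversing Indole (to −) → unique match: Arcanobacterium haemolyticum.
Reversing Catalase → still no organism matches.
Reversing Nitrate → still no organism matches.
Reversing Urease → still no organism matches.
Reversing Beta-hemolysis → still no organism matches.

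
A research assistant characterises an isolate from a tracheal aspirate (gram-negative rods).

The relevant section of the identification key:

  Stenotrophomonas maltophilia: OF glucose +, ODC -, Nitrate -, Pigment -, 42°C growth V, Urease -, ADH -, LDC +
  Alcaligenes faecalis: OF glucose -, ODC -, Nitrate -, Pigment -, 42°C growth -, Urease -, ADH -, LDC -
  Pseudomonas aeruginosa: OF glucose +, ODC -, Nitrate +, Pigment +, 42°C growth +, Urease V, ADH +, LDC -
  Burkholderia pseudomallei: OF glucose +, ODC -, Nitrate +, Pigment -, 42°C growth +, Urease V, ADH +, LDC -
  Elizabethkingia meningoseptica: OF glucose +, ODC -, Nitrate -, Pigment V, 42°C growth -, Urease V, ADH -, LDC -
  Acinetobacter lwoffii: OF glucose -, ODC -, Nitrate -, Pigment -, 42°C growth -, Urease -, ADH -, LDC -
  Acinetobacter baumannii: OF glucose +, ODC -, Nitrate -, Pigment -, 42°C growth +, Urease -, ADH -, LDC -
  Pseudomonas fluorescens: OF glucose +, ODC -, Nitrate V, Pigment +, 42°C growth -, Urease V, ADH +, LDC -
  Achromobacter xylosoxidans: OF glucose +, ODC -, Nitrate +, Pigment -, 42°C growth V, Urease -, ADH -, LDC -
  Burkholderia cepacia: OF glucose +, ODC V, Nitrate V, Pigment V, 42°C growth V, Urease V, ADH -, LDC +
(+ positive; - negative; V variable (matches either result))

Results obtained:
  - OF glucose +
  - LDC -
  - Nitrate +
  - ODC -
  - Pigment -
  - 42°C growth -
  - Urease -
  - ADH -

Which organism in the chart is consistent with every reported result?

Achromobacter xylosoxidans

Nitrate +: excludes 5 organisms — 5 left.
Urease -: all 5 remaining candidates are consistent.
42°C growth -: excludes Pseudomonas aeruginosa, Burkholderia pseudomallei — 3 left.
ODC -: all 3 remaining candidates are consistent.
OF glucose +: all 3 remaining candidates are consistent.
Pigment -: excludes Pseudomonas fluorescens — 2 left.
LDC -: excludes Burkholderia cepacia — 1 left.
ADH -: the one remaining candidate is consistent.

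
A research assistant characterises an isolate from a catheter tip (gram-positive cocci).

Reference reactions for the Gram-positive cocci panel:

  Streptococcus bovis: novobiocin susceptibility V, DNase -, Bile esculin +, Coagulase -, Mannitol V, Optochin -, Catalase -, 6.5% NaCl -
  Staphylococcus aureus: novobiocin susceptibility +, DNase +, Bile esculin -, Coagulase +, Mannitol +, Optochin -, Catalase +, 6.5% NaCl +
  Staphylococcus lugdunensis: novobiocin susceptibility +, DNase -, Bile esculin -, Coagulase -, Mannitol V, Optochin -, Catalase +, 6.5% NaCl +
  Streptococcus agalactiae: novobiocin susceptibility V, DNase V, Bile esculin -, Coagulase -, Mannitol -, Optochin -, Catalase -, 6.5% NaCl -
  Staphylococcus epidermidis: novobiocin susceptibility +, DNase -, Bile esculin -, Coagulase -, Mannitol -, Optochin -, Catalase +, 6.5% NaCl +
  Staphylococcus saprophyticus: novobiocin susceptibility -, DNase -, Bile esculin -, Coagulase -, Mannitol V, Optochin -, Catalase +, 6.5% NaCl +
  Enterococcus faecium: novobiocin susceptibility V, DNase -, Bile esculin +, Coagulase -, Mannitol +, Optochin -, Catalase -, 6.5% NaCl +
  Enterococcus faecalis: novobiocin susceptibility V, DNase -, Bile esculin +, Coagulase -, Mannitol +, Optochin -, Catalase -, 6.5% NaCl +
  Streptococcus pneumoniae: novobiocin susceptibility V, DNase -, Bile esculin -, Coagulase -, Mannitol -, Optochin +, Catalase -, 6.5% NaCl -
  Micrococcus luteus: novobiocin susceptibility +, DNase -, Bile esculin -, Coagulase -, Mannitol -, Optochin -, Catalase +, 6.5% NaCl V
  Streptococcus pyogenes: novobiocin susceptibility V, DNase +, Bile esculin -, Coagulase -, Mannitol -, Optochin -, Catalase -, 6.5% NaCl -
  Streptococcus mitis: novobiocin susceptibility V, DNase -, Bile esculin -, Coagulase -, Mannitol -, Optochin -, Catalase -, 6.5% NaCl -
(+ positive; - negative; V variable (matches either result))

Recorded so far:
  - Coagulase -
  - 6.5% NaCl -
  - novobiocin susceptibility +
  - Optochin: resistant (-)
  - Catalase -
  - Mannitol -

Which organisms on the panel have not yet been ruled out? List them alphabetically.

6.5% NaCl -: excludes 6 organisms — 6 left.
Mannitol -: all 6 remaining candidates are consistent.
Coagulase -: all 6 remaining candidates are consistent.
novobiocin susceptibility +: all 6 remaining candidates are consistent.
Catalase -: excludes Micrococcus luteus — 5 left.
Optochin -: excludes Streptococcus pneumoniae — 4 left.

Streptococcus agalactiae, Streptococcus bovis, Streptococcus mitis, Streptococcus pyogenes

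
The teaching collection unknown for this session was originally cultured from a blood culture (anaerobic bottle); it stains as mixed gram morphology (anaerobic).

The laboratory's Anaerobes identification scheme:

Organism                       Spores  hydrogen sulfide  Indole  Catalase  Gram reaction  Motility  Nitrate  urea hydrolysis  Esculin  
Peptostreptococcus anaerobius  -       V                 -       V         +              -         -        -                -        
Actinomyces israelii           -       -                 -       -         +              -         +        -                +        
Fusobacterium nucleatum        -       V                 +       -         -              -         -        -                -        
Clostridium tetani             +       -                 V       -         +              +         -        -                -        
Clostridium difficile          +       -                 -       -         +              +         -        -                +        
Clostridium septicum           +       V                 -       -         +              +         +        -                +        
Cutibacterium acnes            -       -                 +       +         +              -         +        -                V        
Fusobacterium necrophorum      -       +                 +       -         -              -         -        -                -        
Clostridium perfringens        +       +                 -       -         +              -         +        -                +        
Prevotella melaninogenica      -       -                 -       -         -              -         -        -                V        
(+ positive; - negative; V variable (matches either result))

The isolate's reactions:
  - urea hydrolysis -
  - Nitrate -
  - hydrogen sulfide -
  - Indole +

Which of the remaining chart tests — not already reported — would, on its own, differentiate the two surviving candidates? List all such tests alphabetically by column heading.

hydrogen sulfide -: excludes Fusobacterium necrophorum, Clostridium perfringens — 8 left.
urea hydrolysis -: all 8 remaining candidates are consistent.
Indole +: excludes 5 organisms — 3 left.
Nitrate -: excludes Cutibacterium acnes — 2 left.
Two candidates remain: Clostridium tetani and Fusobacterium nucleatum.
  Spores: Clostridium tetani +, Fusobacterium nucleatum - — discriminates.
  Catalase: - vs - — same for both, does not separate.
  Gram reaction: Clostridium tetani +, Fusobacterium nucleatum - — discriminates.
  Motility: Clostridium tetani +, Fusobacterium nucleatum - — discriminates.
  Esculin: - vs - — same for both, does not separate.

Gram reaction, Motility, Spores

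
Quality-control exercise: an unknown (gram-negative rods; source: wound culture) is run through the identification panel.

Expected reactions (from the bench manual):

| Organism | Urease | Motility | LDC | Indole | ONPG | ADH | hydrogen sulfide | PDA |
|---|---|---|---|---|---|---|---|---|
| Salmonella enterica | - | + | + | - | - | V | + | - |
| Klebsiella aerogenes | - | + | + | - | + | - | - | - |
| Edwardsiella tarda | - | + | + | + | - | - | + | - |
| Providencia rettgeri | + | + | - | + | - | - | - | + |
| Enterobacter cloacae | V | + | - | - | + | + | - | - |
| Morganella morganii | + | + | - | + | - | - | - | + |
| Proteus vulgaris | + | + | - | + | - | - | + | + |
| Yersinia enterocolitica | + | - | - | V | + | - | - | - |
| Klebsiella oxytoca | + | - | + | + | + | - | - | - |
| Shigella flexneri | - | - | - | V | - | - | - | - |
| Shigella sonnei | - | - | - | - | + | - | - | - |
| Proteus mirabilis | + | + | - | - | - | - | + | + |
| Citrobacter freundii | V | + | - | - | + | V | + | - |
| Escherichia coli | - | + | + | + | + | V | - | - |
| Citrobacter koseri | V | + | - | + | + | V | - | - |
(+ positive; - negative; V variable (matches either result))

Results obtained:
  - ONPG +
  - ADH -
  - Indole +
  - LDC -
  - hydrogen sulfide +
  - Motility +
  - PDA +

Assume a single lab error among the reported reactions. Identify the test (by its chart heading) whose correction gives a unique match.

As reported, no row in the chart matches all 7 reactions.
Reversing PDA → still no organism matches.
Reversing ADH → still no organism matches.
Reversing Motility → still no organism matches.
Reversing LDC → still no organism matches.
Reversing hydrogen sulfide → still no organism matches.
Reversing Indole → still no organism matches.
Reversing ONPG (to -) → unique match: Proteus vulgaris.

ONPG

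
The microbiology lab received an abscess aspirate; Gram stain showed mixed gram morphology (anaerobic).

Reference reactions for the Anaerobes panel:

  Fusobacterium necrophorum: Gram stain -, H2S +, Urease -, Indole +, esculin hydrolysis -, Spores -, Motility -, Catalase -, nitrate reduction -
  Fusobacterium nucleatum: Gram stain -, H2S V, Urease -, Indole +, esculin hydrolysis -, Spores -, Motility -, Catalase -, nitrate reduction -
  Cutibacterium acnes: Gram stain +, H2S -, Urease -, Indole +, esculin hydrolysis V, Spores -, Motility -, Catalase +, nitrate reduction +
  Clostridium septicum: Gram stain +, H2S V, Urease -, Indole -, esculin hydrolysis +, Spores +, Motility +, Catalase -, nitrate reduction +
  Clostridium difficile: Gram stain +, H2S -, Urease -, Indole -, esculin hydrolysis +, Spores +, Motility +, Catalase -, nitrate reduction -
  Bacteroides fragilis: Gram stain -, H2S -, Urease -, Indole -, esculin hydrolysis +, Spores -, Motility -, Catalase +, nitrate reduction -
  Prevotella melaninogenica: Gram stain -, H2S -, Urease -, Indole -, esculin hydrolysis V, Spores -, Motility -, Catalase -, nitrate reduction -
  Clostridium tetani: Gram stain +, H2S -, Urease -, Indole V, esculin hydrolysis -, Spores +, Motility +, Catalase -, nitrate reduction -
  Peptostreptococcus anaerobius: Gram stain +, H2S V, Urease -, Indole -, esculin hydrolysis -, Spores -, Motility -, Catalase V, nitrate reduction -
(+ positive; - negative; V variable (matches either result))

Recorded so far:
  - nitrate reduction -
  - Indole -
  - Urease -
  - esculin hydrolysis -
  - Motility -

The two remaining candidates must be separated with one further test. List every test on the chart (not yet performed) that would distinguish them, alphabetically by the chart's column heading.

Gram stain

esculin hydrolysis -: excludes Clostridium septicum, Clostridium difficile, Bacteroides fragilis — 6 left.
Urease -: all 6 remaining candidates are consistent.
nitrate reduction -: excludes Cutibacterium acnes — 5 left.
Motility -: excludes Clostridium tetani — 4 left.
Indole -: excludes Fusobacterium necrophorum, Fusobacterium nucleatum — 2 left.
Two candidates remain: Peptostreptococcus anaerobius and Prevotella melaninogenica.
  Gram stain: Peptostreptococcus anaerobius +, Prevotella melaninogenica - — discriminates.
  H2S: V vs - — variable for at least one, does not separate.
  Spores: - vs - — same for both, does not separate.
  Catalase: V vs - — variable for at least one, does not separate.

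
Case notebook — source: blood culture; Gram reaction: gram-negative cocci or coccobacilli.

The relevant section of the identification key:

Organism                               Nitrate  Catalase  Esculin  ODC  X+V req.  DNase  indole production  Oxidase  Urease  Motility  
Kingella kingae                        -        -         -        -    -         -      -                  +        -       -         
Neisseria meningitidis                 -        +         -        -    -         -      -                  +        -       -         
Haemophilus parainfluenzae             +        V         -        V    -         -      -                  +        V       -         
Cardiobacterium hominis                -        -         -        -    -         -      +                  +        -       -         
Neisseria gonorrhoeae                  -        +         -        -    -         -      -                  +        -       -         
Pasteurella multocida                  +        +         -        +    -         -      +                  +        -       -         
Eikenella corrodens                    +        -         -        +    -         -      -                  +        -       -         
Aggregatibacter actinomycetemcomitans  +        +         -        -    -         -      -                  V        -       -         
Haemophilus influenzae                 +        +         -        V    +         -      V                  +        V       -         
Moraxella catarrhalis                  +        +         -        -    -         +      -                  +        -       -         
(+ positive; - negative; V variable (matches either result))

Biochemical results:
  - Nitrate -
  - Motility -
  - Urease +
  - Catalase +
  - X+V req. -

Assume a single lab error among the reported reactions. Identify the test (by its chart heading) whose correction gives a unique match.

Nitrate

As reported, no row in the chart matches all 5 reactions.
Reversing Nitrate (to +) → unique match: Haemophilus parainfluenzae.
Reversing X+V req. → still no organism matches.
Reversing Motility → still no organism matches.
Reversing Catalase → still no organism matches.
Reversing Urease → 2 organisms match (not unique).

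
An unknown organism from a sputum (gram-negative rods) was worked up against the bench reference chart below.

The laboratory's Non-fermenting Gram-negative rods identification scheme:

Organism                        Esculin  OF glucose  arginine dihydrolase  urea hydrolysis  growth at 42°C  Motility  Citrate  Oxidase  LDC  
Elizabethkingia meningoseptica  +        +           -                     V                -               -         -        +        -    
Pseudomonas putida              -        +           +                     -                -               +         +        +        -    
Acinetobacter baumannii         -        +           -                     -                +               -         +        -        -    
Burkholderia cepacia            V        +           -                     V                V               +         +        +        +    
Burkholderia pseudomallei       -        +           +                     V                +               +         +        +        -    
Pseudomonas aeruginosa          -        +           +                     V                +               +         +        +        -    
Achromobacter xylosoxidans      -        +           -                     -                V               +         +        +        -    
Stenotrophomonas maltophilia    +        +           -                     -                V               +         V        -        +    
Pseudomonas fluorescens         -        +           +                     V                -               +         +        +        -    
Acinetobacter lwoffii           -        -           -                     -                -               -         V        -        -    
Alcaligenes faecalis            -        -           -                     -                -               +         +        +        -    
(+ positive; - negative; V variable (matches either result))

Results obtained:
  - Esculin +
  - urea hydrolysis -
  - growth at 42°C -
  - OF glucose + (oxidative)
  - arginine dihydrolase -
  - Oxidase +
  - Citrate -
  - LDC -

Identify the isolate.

Elizabethkingia meningoseptica

Esculin +: excludes 8 organisms — 3 left.
Citrate -: excludes Burkholderia cepacia — 2 left.
urea hydrolysis -: all 2 remaining candidates are consistent.
OF glucose +: all 2 remaining candidates are consistent.
growth at 42°C -: all 2 remaining candidates are consistent.
arginine dihydrolase -: all 2 remaining candidates are consistent.
LDC -: excludes Stenotrophomonas maltophilia — 1 left.
Oxidase +: the one remaining candidate is consistent.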